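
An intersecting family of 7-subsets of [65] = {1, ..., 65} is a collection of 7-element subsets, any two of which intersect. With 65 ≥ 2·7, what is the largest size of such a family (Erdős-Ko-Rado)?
max |F| = C(64, 6) = 74974368

Erdős-Ko-Rado (1961): when n ≥ 2k, max |F| = C(n−1, k−1). The bound is attained by the star {A : i ∈ A} for any fixed i ∈ [n]. Here C(65−1, 7−1) = C(64, 6) = 74974368.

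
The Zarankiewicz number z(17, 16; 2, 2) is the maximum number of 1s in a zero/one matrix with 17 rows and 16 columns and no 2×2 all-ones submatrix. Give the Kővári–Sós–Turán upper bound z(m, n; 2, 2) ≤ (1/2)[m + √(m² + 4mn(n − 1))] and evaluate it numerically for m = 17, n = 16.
z(17, 16; 2, 2) ≤ (1/2)[17 + √(17² + 4·17·16·15)] = (1/2)[17 + √16609] = 72.938

Kővári–Sós–Turán: let r_1, ..., r_17 be the row sums and z = Σ r_i the total number of 1s. Each pair of columns can share at most one row with both entries 1 (else a 2×2 all-ones block appears), so Σ_i C(r_i, 2) ≤ C(16, 2) = 120. By convexity Σ_i C(r_i, 2) ≥ 17·C(z/17, 2) = z(z − 17)/(2·17), giving z² − 17z − 17·16·15 ≤ 0 and hence z ≤ (1/2)[17 + √(289 + 4·4080)] = (1/2)[17 + √16609] ≈ (1/2)(17 + 128.8759) = 72.938.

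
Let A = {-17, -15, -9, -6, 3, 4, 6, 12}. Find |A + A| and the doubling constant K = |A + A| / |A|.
K = |A + A| / |A| = 30/8 = 15/4

Enumerate A + A = {a + b : a, b ∈ A}. With |A| = 8, there are |A|^2 = 64 ordered sum pairs; collecting distinct values, A + A = {-34, -32, -30, -26, -24, -23, -21, -18, -15, -14, -13, -12, -11, -9, -6, -5, -3, -2, 0, 3, 6, 7, 8, 9, 10, 12, 15, 16, 18, 24}, so |A + A| = 30. Thus K = 30/8 = 15/4. For comparison, the minimum possible |A + A| over all 8-element sets is 2·8 − 1 = 15 (so min K = 15/8), attained only by arithmetic progressions.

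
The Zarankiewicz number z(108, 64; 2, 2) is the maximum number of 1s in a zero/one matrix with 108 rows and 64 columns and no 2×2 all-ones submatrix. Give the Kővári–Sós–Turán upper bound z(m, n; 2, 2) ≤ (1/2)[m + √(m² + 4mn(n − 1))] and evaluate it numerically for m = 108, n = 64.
z(108, 64; 2, 2) ≤ (1/2)[108 + √(108² + 4·108·64·63)] = (1/2)[108 + √1753488] = 716.0967

Kővári–Sós–Turán: let r_1, ..., r_108 be the row sums and z = Σ r_i the total number of 1s. Each pair of columns can share at most one row with both entries 1 (else a 2×2 all-ones block appears), so Σ_i C(r_i, 2) ≤ C(64, 2) = 2016. By convexity Σ_i C(r_i, 2) ≥ 108·C(z/108, 2) = z(z − 108)/(2·108), giving z² − 108z − 108·64·63 ≤ 0 and hence z ≤ (1/2)[108 + √(11664 + 4·435456)] = (1/2)[108 + √1753488] ≈ (1/2)(108 + 1324.1933) = 716.0967.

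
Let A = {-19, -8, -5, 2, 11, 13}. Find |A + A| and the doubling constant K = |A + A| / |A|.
K = |A + A| / |A| = 20/6 = 10/3

Enumerate A + A = {a + b : a, b ∈ A}. With |A| = 6, there are |A|^2 = 36 ordered sum pairs; collecting distinct values, A + A = {-38, -27, -24, -17, -16, -13, -10, -8, -6, -3, 3, 4, 5, 6, 8, 13, 15, 22, 24, 26}, so |A + A| = 20. Thus K = 20/6 = 10/3. For comparison, the minimum possible |A + A| over all 6-element sets is 2·6 − 1 = 11 (so min K = 11/6), attained only by arithmetic progressions.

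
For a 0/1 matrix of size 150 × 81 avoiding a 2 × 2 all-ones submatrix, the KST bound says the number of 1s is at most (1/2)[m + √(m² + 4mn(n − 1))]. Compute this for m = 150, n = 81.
z(150, 81; 2, 2) ≤ (1/2)[150 + √(150² + 4·150·81·80)] = (1/2)[150 + √3910500] = 1063.7492

Kővári–Sós–Turán: let r_1, ..., r_150 be the row sums and z = Σ r_i the total number of 1s. Each pair of columns can share at most one row with both entries 1 (else a 2×2 all-ones block appears), so Σ_i C(r_i, 2) ≤ C(81, 2) = 3240. By convexity Σ_i C(r_i, 2) ≥ 150·C(z/150, 2) = z(z − 150)/(2·150), giving z² − 150z − 150·81·80 ≤ 0 and hence z ≤ (1/2)[150 + √(22500 + 4·972000)] = (1/2)[150 + √3910500] ≈ (1/2)(150 + 1977.4984) = 1063.7492.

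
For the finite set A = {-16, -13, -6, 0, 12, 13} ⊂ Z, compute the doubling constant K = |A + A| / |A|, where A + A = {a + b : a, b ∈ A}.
K = |A + A| / |A| = 20/6 = 10/3

Enumerate A + A = {a + b : a, b ∈ A}. With |A| = 6, there are |A|^2 = 36 ordered sum pairs; collecting distinct values, A + A = {-32, -29, -26, -22, -19, -16, -13, -12, -6, -4, -3, -1, 0, 6, 7, 12, 13, 24, 25, 26}, so |A + A| = 20. Thus K = 20/6 = 10/3. For comparison, the minimum possible |A + A| over all 6-element sets is 2·6 − 1 = 11 (so min K = 11/6), attained only by arithmetic progressions.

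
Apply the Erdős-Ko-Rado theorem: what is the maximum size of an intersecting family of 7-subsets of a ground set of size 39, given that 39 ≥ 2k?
max |F| = C(38, 6) = 2760681

Erdős-Ko-Rado (1961): when n ≥ 2k, max |F| = C(n−1, k−1). The bound is attained by the star {A : i ∈ A} for any fixed i ∈ [n]. Here C(39−1, 7−1) = C(38, 6) = 2760681.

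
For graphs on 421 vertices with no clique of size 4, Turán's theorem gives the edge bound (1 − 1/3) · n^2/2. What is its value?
Turán density bound = (2/3) · 421^2/2 = 177241/3 ≈ 59080.3333

Turán's theorem: ex(n, K_{r+1}) is achieved by the complete r-partite Turán graph T(n, r) with parts as balanced as possible, and is at most (1 − 1/r) · n^2/2. For r = 3, n = 421: the density bound is (2/3) · 177241/2 = 177241/3 ≈ 59080.3333. The integer-valued extremum is e(T(421, 3)) = 59080, which is strictly less than the density bound 177241/3 since 3 ∤ 421 (the parts of T(421, 3) cannot all be equal).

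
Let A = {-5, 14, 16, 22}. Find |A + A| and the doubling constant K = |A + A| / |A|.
K = |A + A| / |A| = 10/4 = 5/2

Enumerate A + A = {a + b : a, b ∈ A}. With |A| = 4, there are |A|^2 = 16 ordered sum pairs; collecting distinct values, A + A = {-10, 9, 11, 17, 28, 30, 32, 36, 38, 44}, so |A + A| = 10. Thus K = 10/4 = 5/2. For comparison, the minimum possible |A + A| over all 4-element sets is 2·4 − 1 = 7 (so min K = 7/4), attained only by arithmetic progressions.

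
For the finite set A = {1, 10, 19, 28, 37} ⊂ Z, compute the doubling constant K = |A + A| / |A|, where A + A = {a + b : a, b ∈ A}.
K = |A + A| / |A| = 9/5

Enumerate A + A = {a + b : a, b ∈ A}. With |A| = 5, there are |A|^2 = 25 ordered sum pairs; collecting distinct values, A + A = {2, 11, 20, 29, 38, 47, 56, 65, 74}, so |A + A| = 9. Thus K = 9/5. Here |A + A| = 2|A| − 1 = 9, the minimum possible — so K = 9/5 is minimal, which holds iff A is an arithmetic progression.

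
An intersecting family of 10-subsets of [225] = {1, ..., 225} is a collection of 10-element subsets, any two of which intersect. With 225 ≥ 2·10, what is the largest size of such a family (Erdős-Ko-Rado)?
max |F| = C(224, 9) = 3324848575592544

The Erdős-Ko-Rado theorem states: for n ≥ 2k, an intersecting family of k-subsets of an n-element set has size at most C(n − 1, k − 1), with equality for 'star' families {A ⊆ [n] : |A| = k, i ∈ A} (fix an element i). For n = 225, k = 10: C(224, 9) = 3324848575592544.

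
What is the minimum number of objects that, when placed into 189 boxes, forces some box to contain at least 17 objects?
n = (17 − 1)·189 + 1 = 3025

By the generalised pigeonhole principle, to guarantee some box contains ≥ r objects we need more than (r − 1) · k objects total. Threshold: n = (r − 1) · k + 1. With r = 17 and k = 189: n = 16 · 189 + 1 = 3024 + 1 = 3025. For n = 3024 = 16 · 189, we can put exactly 16 objects in every box, avoiding 17 in any single one — so 3025 is tight.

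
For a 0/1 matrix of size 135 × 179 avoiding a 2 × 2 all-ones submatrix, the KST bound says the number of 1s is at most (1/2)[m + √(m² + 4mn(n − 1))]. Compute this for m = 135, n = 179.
z(135, 179; 2, 2) ≤ (1/2)[135 + √(135² + 4·135·179·178)] = (1/2)[135 + √17223705] = 2142.5726

Kővári–Sós–Turán: let r_1, ..., r_135 be the row sums and z = Σ r_i the total number of 1s. Each pair of columns can share at most one row with both entries 1 (else a 2×2 all-ones block appears), so Σ_i C(r_i, 2) ≤ C(179, 2) = 15931. By convexity Σ_i C(r_i, 2) ≥ 135·C(z/135, 2) = z(z − 135)/(2·135), giving z² − 135z − 135·179·178 ≤ 0 and hence z ≤ (1/2)[135 + √(18225 + 4·4301370)] = (1/2)[135 + √17223705] ≈ (1/2)(135 + 4150.1452) = 2142.5726.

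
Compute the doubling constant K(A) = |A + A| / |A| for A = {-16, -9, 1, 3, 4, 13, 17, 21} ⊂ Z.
K = |A + A| / |A| = 32/8 = 4

Enumerate A + A = {a + b : a, b ∈ A}. With |A| = 8, there are |A|^2 = 64 ordered sum pairs; collecting distinct values, A + A = {-32, -25, -18, -15, -13, -12, -8, -6, -5, -3, 1, 2, 4, 5, 6, 7, 8, 12, 14, 16, 17, 18, 20, 21, 22, 24, 25, 26, 30, 34, 38, 42}, so |A + A| = 32. Thus K = 32/8 = 4. For comparison, the minimum possible |A + A| over all 8-element sets is 2·8 − 1 = 15 (so min K = 15/8), attained only by arithmetic progressions.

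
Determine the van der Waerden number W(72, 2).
W(72, 2) = 72 + 1 = 73

A 2-term AP is any pair of integers, so a monochromatic 2-AP exists iff some colour is used at least twice. With 72 colours, the colouring i ↦ i on {1, ..., 72} uses each colour once, avoiding any monochromatic pair, so W(72, 2) > 72. For {1, ..., 73}, pigeonhole forces two integers of the same colour, which form a monochromatic 2-AP. Hence W(72, 2) = 73.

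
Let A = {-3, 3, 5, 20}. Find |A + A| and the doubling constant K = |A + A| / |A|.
K = |A + A| / |A| = 10/4 = 5/2

Enumerate A + A = {a + b : a, b ∈ A}. With |A| = 4, there are |A|^2 = 16 ordered sum pairs; collecting distinct values, A + A = {-6, 0, 2, 6, 8, 10, 17, 23, 25, 40}, so |A + A| = 10. Thus K = 10/4 = 5/2. For comparison, the minimum possible |A + A| over all 4-element sets is 2·4 − 1 = 7 (so min K = 7/4), attained only by arithmetic progressions.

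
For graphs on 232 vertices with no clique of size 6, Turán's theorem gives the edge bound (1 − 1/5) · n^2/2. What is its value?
Turán density bound = (4/5) · 232^2/2 = 107648/5 ≈ 21529.6

Turán's theorem: ex(n, K_{r+1}) is achieved by the complete r-partite Turán graph T(n, r) with parts as balanced as possible, and is at most (1 − 1/r) · n^2/2. For r = 5, n = 232: the density bound is (4/5) · 53824/2 = 107648/5 ≈ 21529.6. The integer-valued extremum is e(T(232, 5)) = 21529, which is strictly less than the density bound 107648/5 since 5 ∤ 232 (the parts of T(232, 5) cannot all be equal).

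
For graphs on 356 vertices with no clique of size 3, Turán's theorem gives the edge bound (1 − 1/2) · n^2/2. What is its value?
Turán density bound = (1/2) · 356^2/2 = 31684

Turán's theorem: ex(n, K_{r+1}) is achieved by the complete r-partite Turán graph T(n, r) with parts as balanced as possible, and is at most (1 − 1/r) · n^2/2. For r = 2, n = 356: the density bound is (1/2) · 126736/2 = 31684. Since 2 ∣ 356, the Turán graph T(356, 2) has parts of equal size 178, and its edge count e(T(356, 2)) = 31684 attains the density bound exactly.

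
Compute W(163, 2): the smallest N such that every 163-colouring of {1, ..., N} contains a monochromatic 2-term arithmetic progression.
W(163, 2) = 163 + 1 = 164

A 2-term AP is any pair of integers, so a monochromatic 2-AP exists iff some colour is used at least twice. With 163 colours, the colouring i ↦ i on {1, ..., 163} uses each colour once, avoiding any monochromatic pair, so W(163, 2) > 163. For {1, ..., 164}, pigeonhole forces two integers of the same colour, which form a monochromatic 2-AP. Hence W(163, 2) = 164.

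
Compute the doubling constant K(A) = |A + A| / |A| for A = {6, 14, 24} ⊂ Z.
K = |A + A| / |A| = 6/3 = 2

Enumerate A + A = {a + b : a, b ∈ A}. With |A| = 3, there are |A|^2 = 9 ordered sum pairs; collecting distinct values, A + A = {12, 20, 28, 30, 38, 48}, so |A + A| = 6. Thus K = 6/3 = 2. For comparison, the minimum possible |A + A| over all 3-element sets is 2·3 − 1 = 5 (so min K = 5/3), attained only by arithmetic progressions.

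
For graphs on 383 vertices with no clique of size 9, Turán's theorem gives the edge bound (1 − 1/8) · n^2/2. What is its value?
Turán density bound = (7/8) · 383^2/2 = 1026823/16 ≈ 64176.4375

Turán's theorem: ex(n, K_{r+1}) is achieved by the complete r-partite Turán graph T(n, r) with parts as balanced as possible, and is at most (1 − 1/r) · n^2/2. For r = 8, n = 383: the density bound is (7/8) · 146689/2 = 1026823/16 ≈ 64176.4375. The integer-valued extremum is e(T(383, 8)) = 64176, which is strictly less than the density bound 1026823/16 since 8 ∤ 383 (the parts of T(383, 8) cannot all be equal).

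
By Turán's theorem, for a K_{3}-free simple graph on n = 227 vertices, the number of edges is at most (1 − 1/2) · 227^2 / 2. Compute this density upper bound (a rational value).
Turán density bound = (1/2) · 227^2/2 = 51529/4 ≈ 12882.25

Turán's theorem: ex(n, K_{r+1}) is achieved by the complete r-partite Turán graph T(n, r) with parts as balanced as possible, and is at most (1 − 1/r) · n^2/2. For r = 2, n = 227: the density bound is (1/2) · 51529/2 = 51529/4 ≈ 12882.25. The integer-valued extremum is e(T(227, 2)) = 12882, which is strictly less than the density bound 51529/4 since 2 ∤ 227 (the parts of T(227, 2) cannot all be equal).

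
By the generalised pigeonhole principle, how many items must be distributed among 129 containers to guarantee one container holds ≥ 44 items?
n = (44 − 1)·129 + 1 = 5548

By the generalised pigeonhole principle, to guarantee some box contains ≥ r objects we need more than (r − 1) · k objects total. Threshold: n = (r − 1) · k + 1. With r = 44 and k = 129: n = 43 · 129 + 1 = 5547 + 1 = 5548. For n = 5547 = 43 · 129, we can put exactly 43 objects in every box, avoiding 44 in any single one — so 5548 is tight.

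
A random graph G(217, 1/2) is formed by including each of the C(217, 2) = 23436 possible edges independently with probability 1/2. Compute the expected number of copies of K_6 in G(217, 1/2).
E[# K_6] = C(217, 6) · (1/2)^C(6, 2) = 135253554156 / 2^15 = 33813388539/8192 ≈ 4127610.905640

For each 6-subset S of vertices (there are C(217, 6) = 135253554156 such S), let X_S = 1 if S induces a K_6 (all C(6, 2) = 15 edges present). Then P(X_S = 1) = (1/2)^15 = 1/32768. By linearity of expectation, E[# K_6] = C(217, 6) · (1/2)^15 = 135253554156 / 32768 = 33813388539/8192 ≈ 4127610.905640.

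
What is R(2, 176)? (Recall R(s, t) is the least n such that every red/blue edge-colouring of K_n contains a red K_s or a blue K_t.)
R(2, 176) = 176

R(2, k) = k for all k ≥ 2: in a 2-colouring of K_k, either some edge is red (a red K_2) or all edges are blue (a blue K_k). And K_{175} coloured all-blue has no blue K_176, so R(2, 176) > 175. Hence R(2, 176) = 176.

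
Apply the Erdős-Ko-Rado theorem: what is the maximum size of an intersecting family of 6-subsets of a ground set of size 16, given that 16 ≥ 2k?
max |F| = C(15, 5) = 3003

Erdős-Ko-Rado (1961): when n ≥ 2k, max |F| = C(n−1, k−1). The bound is attained by the star {A : i ∈ A} for any fixed i ∈ [n]. Here C(16−1, 6−1) = C(15, 5) = 3003.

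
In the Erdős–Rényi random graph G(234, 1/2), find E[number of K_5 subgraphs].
E[# K_5] = C(234, 5) · (1/2)^C(5, 2) = 5600390796 / 2^10 = 1400097699/256 ≈ 5469131.636719

For each 5-subset S of vertices (there are C(234, 5) = 5600390796 such S), let X_S = 1 if S induces a K_5 (all C(5, 2) = 10 edges present). Then P(X_S = 1) = (1/2)^10 = 1/1024. By linearity of expectation, E[# K_5] = C(234, 5) · (1/2)^10 = 5600390796 / 1024 = 1400097699/256 ≈ 5469131.636719.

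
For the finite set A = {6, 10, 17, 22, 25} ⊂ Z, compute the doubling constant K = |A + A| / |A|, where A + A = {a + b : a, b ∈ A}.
K = |A + A| / |A| = 15/5 = 3

Enumerate A + A = {a + b : a, b ∈ A}. With |A| = 5, there are |A|^2 = 25 ordered sum pairs; collecting distinct values, A + A = {12, 16, 20, 23, 27, 28, 31, 32, 34, 35, 39, 42, 44, 47, 50}, so |A + A| = 15. Thus K = 15/5 = 3. For comparison, the minimum possible |A + A| over all 5-element sets is 2·5 − 1 = 9 (so min K = 9/5), attained only by arithmetic progressions.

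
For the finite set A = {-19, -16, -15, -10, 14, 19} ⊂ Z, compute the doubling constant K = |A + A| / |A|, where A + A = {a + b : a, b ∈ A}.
K = |A + A| / |A| = 20/6 = 10/3

Enumerate A + A = {a + b : a, b ∈ A}. With |A| = 6, there are |A|^2 = 36 ordered sum pairs; collecting distinct values, A + A = {-38, -35, -34, -32, -31, -30, -29, -26, -25, -20, -5, -2, -1, 0, 3, 4, 9, 28, 33, 38}, so |A + A| = 20. Thus K = 20/6 = 10/3. For comparison, the minimum possible |A + A| over all 6-element sets is 2·6 − 1 = 11 (so min K = 11/6), attained only by arithmetic progressions.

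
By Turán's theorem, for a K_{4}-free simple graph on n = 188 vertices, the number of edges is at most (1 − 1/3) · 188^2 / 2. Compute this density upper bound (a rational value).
Turán density bound = (2/3) · 188^2/2 = 35344/3 ≈ 11781.3333

Turán's theorem: ex(n, K_{r+1}) is achieved by the complete r-partite Turán graph T(n, r) with parts as balanced as possible, and is at most (1 − 1/r) · n^2/2. For r = 3, n = 188: the density bound is (2/3) · 35344/2 = 35344/3 ≈ 11781.3333. The integer-valued extremum is e(T(188, 3)) = 11781, which is strictly less than the density bound 35344/3 since 3 ∤ 188 (the parts of T(188, 3) cannot all be equal).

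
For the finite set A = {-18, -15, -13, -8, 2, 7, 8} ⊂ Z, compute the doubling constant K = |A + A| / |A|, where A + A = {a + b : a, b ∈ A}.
K = |A + A| / |A| = 24/7

Enumerate A + A = {a + b : a, b ∈ A}. With |A| = 7, there are |A|^2 = 49 ordered sum pairs; collecting distinct values, A + A = {-36, -33, -31, -30, -28, -26, -23, -21, -16, -13, -11, -10, -8, -7, -6, -5, -1, 0, 4, 9, 10, 14, 15, 16}, so |A + A| = 24. Thus K = 24/7. For comparison, the minimum possible |A + A| over all 7-element sets is 2·7 − 1 = 13 (so min K = 13/7), attained only by arithmetic progressions.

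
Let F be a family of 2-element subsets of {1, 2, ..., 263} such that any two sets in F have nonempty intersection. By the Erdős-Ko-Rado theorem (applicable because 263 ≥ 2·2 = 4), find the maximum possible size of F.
max |F| = C(262, 1) = 262

The Erdős-Ko-Rado theorem states: for n ≥ 2k, an intersecting family of k-subsets of an n-element set has size at most C(n − 1, k − 1), with equality for 'star' families {A ⊆ [n] : |A| = k, i ∈ A} (fix an element i). For n = 263, k = 2: C(262, 1) = 262.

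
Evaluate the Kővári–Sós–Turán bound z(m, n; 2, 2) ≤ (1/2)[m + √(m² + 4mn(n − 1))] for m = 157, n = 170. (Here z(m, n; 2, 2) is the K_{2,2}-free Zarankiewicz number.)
z(157, 170; 2, 2) ≤ (1/2)[157 + √(157² + 4·157·170·169)] = (1/2)[157 + √18067089] = 2203.7699

Kővári–Sós–Turán: let r_1, ..., r_157 be the row sums and z = Σ r_i the total number of 1s. Each pair of columns can share at most one row with both entries 1 (else a 2×2 all-ones block appears), so Σ_i C(r_i, 2) ≤ C(170, 2) = 14365. By convexity Σ_i C(r_i, 2) ≥ 157·C(z/157, 2) = z(z − 157)/(2·157), giving z² − 157z − 157·170·169 ≤ 0 and hence z ≤ (1/2)[157 + √(24649 + 4·4510610)] = (1/2)[157 + √18067089] ≈ (1/2)(157 + 4250.5398) = 2203.7699.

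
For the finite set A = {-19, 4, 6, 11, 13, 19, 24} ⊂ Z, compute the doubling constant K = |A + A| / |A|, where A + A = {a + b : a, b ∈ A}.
K = |A + A| / |A| = 26/7

Enumerate A + A = {a + b : a, b ∈ A}. With |A| = 7, there are |A|^2 = 49 ordered sum pairs; collecting distinct values, A + A = {-38, -15, -13, -8, -6, 0, 5, 8, 10, 12, 15, 17, 19, 22, 23, 24, 25, 26, 28, 30, 32, 35, 37, 38, 43, 48}, so |A + A| = 26. Thus K = 26/7. For comparison, the minimum possible |A + A| over all 7-element sets is 2·7 − 1 = 13 (so min K = 13/7), attained only by arithmetic progressions.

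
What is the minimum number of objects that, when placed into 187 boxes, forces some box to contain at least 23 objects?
n = (23 − 1)·187 + 1 = 4115

By the generalised pigeonhole principle, to guarantee some box contains ≥ r objects we need more than (r − 1) · k objects total. Threshold: n = (r − 1) · k + 1. With r = 23 and k = 187: n = 22 · 187 + 1 = 4114 + 1 = 4115. For n = 4114 = 22 · 187, we can put exactly 22 objects in every box, avoiding 23 in any single one — so 4115 is tight.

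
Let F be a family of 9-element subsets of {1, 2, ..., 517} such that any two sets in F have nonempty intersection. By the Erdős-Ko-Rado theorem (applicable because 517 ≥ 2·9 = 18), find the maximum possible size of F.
max |F| = C(516, 8) = 118030897879629120

The Erdős-Ko-Rado theorem states: for n ≥ 2k, an intersecting family of k-subsets of an n-element set has size at most C(n − 1, k − 1), with equality for 'star' families {A ⊆ [n] : |A| = k, i ∈ A} (fix an element i). For n = 517, k = 9: C(516, 8) = 118030897879629120.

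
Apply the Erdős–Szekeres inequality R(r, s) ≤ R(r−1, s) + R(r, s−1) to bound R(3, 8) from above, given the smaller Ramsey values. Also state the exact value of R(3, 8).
R(3, 8) ≤ R(2, 8) + R(3, 7) = 8 + 23 = 31; exact value R(3, 8) = 28.

The Erdős–Szekeres recurrence R(r, s) ≤ R(r−1, s) + R(r, s−1) applied to (r, s) = (3, 8) gives
  R(3, 8) ≤ R(2, 8) + R(3, 7) = 8 + 23 = 31.
(Recall R(2, k) = k and R is symmetric.) The recurrence is not tight here (it gives 31, but the exact value is R(3, 8) = 28); the tight upper bound requires a sharper argument than the simple recurrence, combined with a lower-bound construction on K_{27}.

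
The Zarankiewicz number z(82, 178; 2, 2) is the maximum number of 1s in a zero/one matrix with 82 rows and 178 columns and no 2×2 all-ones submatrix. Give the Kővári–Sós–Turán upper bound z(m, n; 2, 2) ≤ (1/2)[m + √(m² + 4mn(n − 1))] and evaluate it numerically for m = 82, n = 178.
z(82, 178; 2, 2) ≤ (1/2)[82 + √(82² + 4·82·178·177)] = (1/2)[82 + √10340692] = 1648.8473

Kővári–Sós–Turán: let r_1, ..., r_82 be the row sums and z = Σ r_i the total number of 1s. Each pair of columns can share at most one row with both entries 1 (else a 2×2 all-ones block appears), so Σ_i C(r_i, 2) ≤ C(178, 2) = 15753. By convexity Σ_i C(r_i, 2) ≥ 82·C(z/82, 2) = z(z − 82)/(2·82), giving z² − 82z − 82·178·177 ≤ 0 and hence z ≤ (1/2)[82 + √(6724 + 4·2583492)] = (1/2)[82 + √10340692] ≈ (1/2)(82 + 3215.6946) = 1648.8473.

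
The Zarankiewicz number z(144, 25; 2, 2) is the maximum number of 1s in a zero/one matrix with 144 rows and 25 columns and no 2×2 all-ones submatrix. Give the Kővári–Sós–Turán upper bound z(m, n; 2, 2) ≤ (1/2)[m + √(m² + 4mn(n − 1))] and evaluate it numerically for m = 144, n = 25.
z(144, 25; 2, 2) ≤ (1/2)[144 + √(144² + 4·144·25·24)] = (1/2)[144 + √366336] = 374.6285

Kővári–Sós–Turán: let r_1, ..., r_144 be the row sums and z = Σ r_i the total number of 1s. Each pair of columns can share at most one row with both entries 1 (else a 2×2 all-ones block appears), so Σ_i C(r_i, 2) ≤ C(25, 2) = 300. By convexity Σ_i C(r_i, 2) ≥ 144·C(z/144, 2) = z(z − 144)/(2·144), giving z² − 144z − 144·25·24 ≤ 0 and hence z ≤ (1/2)[144 + √(20736 + 4·86400)] = (1/2)[144 + √366336] ≈ (1/2)(144 + 605.257) = 374.6285.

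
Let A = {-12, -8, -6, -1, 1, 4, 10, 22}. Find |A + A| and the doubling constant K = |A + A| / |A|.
K = |A + A| / |A| = 31/8

Enumerate A + A = {a + b : a, b ∈ A}. With |A| = 8, there are |A|^2 = 64 ordered sum pairs; collecting distinct values, A + A = {-24, -20, -18, -16, -14, -13, -12, -11, -9, -8, -7, -5, -4, -2, 0, 2, 3, 4, 5, 8, 9, 10, 11, 14, 16, 20, 21, 23, 26, 32, 44}, so |A + A| = 31. Thus K = 31/8. For comparison, the minimum possible |A + A| over all 8-element sets is 2·8 − 1 = 15 (so min K = 15/8), attained only by arithmetic progressions.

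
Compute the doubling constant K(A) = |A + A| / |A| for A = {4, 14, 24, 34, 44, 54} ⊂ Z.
K = |A + A| / |A| = 11/6

Enumerate A + A = {a + b : a, b ∈ A}. With |A| = 6, there are |A|^2 = 36 ordered sum pairs; collecting distinct values, A + A = {8, 18, 28, 38, 48, 58, 68, 78, 88, 98, 108}, so |A + A| = 11. Thus K = 11/6. Here |A + A| = 2|A| − 1 = 11, the minimum possible — so K = 11/6 is minimal, which holds iff A is an arithmetic progression.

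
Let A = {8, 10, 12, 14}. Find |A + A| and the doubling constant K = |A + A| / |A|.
K = |A + A| / |A| = 7/4

Enumerate A + A = {a + b : a, b ∈ A}. With |A| = 4, there are |A|^2 = 16 ordered sum pairs; collecting distinct values, A + A = {16, 18, 20, 22, 24, 26, 28}, so |A + A| = 7. Thus K = 7/4. Here |A + A| = 2|A| − 1 = 7, the minimum possible — so K = 7/4 is minimal, which holds iff A is an arithmetic progression.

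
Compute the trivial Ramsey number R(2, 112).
R(2, 112) = 112

R(2, k) = k for all k ≥ 2: in a 2-colouring of K_k, either some edge is red (a red K_2) or all edges are blue (a blue K_k). And K_{111} coloured all-blue has no blue K_112, so R(2, 112) > 111. Hence R(2, 112) = 112.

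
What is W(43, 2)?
W(43, 2) = 43 + 1 = 44

A 2-term AP is any pair of integers, so a monochromatic 2-AP exists iff some colour is used at least twice. With 43 colours, the colouring i ↦ i on {1, ..., 43} uses each colour once, avoiding any monochromatic pair, so W(43, 2) > 43. For {1, ..., 44}, pigeonhole forces two integers of the same colour, which form a monochromatic 2-AP. Hence W(43, 2) = 44.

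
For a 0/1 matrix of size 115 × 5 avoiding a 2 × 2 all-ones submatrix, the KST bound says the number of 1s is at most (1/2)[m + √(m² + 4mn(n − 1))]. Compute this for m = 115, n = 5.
z(115, 5; 2, 2) ≤ (1/2)[115 + √(115² + 4·115·5·4)] = (1/2)[115 + √22425] = 132.3749

Kővári–Sós–Turán: let r_1, ..., r_115 be the row sums and z = Σ r_i the total number of 1s. Each pair of columns can share at most one row with both entries 1 (else a 2×2 all-ones block appears), so Σ_i C(r_i, 2) ≤ C(5, 2) = 10. By convexity Σ_i C(r_i, 2) ≥ 115·C(z/115, 2) = z(z − 115)/(2·115), giving z² − 115z − 115·5·4 ≤ 0 and hence z ≤ (1/2)[115 + √(13225 + 4·2300)] = (1/2)[115 + √22425] ≈ (1/2)(115 + 149.7498) = 132.3749.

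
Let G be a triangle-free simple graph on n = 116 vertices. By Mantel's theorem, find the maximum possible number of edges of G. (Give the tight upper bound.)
ex(116, K_3) = ⌊116^2/4⌋ = 3364

Mantel (1907): a triangle-free graph on n vertices has at most ⌊n^2/4⌋ edges, with equality for the complete bipartite graph K_{⌊n/2⌋, ⌈n/2⌉}. For n = 116: ⌊116^2/4⌋ = ⌊13456/4⌋ = 3364. The extremal graph is K_{58, 58}, which has 58·58 = 3364 edges.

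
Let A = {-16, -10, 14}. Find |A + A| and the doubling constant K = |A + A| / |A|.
K = |A + A| / |A| = 6/3 = 2

Enumerate A + A = {a + b : a, b ∈ A}. With |A| = 3, there are |A|^2 = 9 ordered sum pairs; collecting distinct values, A + A = {-32, -26, -20, -2, 4, 28}, so |A + A| = 6. Thus K = 6/3 = 2. For comparison, the minimum possible |A + A| over all 3-element sets is 2·3 − 1 = 5 (so min K = 5/3), attained only by arithmetic progressions.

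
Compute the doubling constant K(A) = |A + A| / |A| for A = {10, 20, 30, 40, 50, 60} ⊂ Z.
K = |A + A| / |A| = 11/6

Enumerate A + A = {a + b : a, b ∈ A}. With |A| = 6, there are |A|^2 = 36 ordered sum pairs; collecting distinct values, A + A = {20, 30, 40, 50, 60, 70, 80, 90, 100, 110, 120}, so |A + A| = 11. Thus K = 11/6. Here |A + A| = 2|A| − 1 = 11, the minimum possible — so K = 11/6 is minimal, which holds iff A is an arithmetic progression.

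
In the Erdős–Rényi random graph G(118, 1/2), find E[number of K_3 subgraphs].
E[# K_3] = C(118, 3) · (1/2)^C(3, 2) = 266916 / 2^3 = 66729/2 = 33364.5

For each 3-subset S of vertices (there are C(118, 3) = 266916 such S), let X_S = 1 if S induces a K_3 (all C(3, 2) = 3 edges present). Then P(X_S = 1) = (1/2)^3 = 1/8. By linearity of expectation, E[# K_3] = C(118, 3) · (1/2)^3 = 266916 / 8 = 66729/2 = 33364.5.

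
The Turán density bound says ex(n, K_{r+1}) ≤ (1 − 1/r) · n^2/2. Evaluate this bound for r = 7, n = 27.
Turán density bound = (6/7) · 27^2/2 = 2187/7 ≈ 312.4286

Turán's theorem: ex(n, K_{r+1}) is achieved by the complete r-partite Turán graph T(n, r) with parts as balanced as possible, and is at most (1 − 1/r) · n^2/2. For r = 7, n = 27: the density bound is (6/7) · 729/2 = 2187/7 ≈ 312.4286. The integer-valued extremum is e(T(27, 7)) = 312, which is strictly less than the density bound 2187/7 since 7 ∤ 27 (the parts of T(27, 7) cannot all be equal).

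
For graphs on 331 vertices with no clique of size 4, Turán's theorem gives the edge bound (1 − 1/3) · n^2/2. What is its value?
Turán density bound = (2/3) · 331^2/2 = 109561/3 ≈ 36520.3333

Turán's theorem: ex(n, K_{r+1}) is achieved by the complete r-partite Turán graph T(n, r) with parts as balanced as possible, and is at most (1 − 1/r) · n^2/2. For r = 3, n = 331: the density bound is (2/3) · 109561/2 = 109561/3 ≈ 36520.3333. The integer-valued extremum is e(T(331, 3)) = 36520, which is strictly less than the density bound 109561/3 since 3 ∤ 331 (the parts of T(331, 3) cannot all be equal).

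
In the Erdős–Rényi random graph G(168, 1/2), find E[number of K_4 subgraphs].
E[# K_4] = C(168, 4) · (1/2)^C(4, 2) = 32018910 / 2^6 = 16009455/32 = 500295.46875

For each 4-subset S of vertices (there are C(168, 4) = 32018910 such S), let X_S = 1 if S induces a K_4 (all C(4, 2) = 6 edges present). Then P(X_S = 1) = (1/2)^6 = 1/64. By linearity of expectation, E[# K_4] = C(168, 4) · (1/2)^6 = 32018910 / 64 = 16009455/32 = 500295.46875.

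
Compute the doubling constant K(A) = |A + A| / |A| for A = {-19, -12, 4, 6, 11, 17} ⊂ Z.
K = |A + A| / |A| = 20/6 = 10/3

Enumerate A + A = {a + b : a, b ∈ A}. With |A| = 6, there are |A|^2 = 36 ordered sum pairs; collecting distinct values, A + A = {-38, -31, -24, -15, -13, -8, -6, -2, -1, 5, 8, 10, 12, 15, 17, 21, 22, 23, 28, 34}, so |A + A| = 20. Thus K = 20/6 = 10/3. For comparison, the minimum possible |A + A| over all 6-element sets is 2·6 − 1 = 11 (so min K = 11/6), attained only by arithmetic progressions.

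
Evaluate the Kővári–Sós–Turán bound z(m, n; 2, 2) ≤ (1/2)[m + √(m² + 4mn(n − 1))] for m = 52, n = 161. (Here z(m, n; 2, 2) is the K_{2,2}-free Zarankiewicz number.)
z(52, 161; 2, 2) ≤ (1/2)[52 + √(52² + 4·52·161·160)] = (1/2)[52 + √5360784] = 1183.6683

Kővári–Sós–Turán: let r_1, ..., r_52 be the row sums and z = Σ r_i the total number of 1s. Each pair of columns can share at most one row with both entries 1 (else a 2×2 all-ones block appears), so Σ_i C(r_i, 2) ≤ C(161, 2) = 12880. By convexity Σ_i C(r_i, 2) ≥ 52·C(z/52, 2) = z(z − 52)/(2·52), giving z² − 52z − 52·161·160 ≤ 0 and hence z ≤ (1/2)[52 + √(2704 + 4·1339520)] = (1/2)[52 + √5360784] ≈ (1/2)(52 + 2315.3367) = 1183.6683.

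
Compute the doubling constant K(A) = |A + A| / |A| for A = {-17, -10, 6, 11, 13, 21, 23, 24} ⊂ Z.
K = |A + A| / |A| = 34/8 = 17/4

Enumerate A + A = {a + b : a, b ∈ A}. With |A| = 8, there are |A|^2 = 64 ordered sum pairs; collecting distinct values, A + A = {-34, -27, -20, -11, -6, -4, 1, 3, 4, 6, 7, 11, 12, 13, 14, 17, 19, 22, 24, 26, 27, 29, 30, 32, 34, 35, 36, 37, 42, 44, 45, 46, 47, 48}, so |A + A| = 34. Thus K = 34/8 = 17/4. For comparison, the minimum possible |A + A| over all 8-element sets is 2·8 − 1 = 15 (so min K = 15/8), attained only by arithmetic progressions.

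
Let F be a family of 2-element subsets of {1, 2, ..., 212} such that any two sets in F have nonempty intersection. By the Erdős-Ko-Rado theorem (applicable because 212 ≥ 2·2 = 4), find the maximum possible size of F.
max |F| = C(211, 1) = 211

Erdős-Ko-Rado (1961): when n ≥ 2k, max |F| = C(n−1, k−1). The bound is attained by the star {A : i ∈ A} for any fixed i ∈ [n]. Here C(212−1, 2−1) = C(211, 1) = 211.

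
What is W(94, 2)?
W(94, 2) = 94 + 1 = 95

A 2-term AP is any pair of integers, so a monochromatic 2-AP exists iff some colour is used at least twice. With 94 colours, the colouring i ↦ i on {1, ..., 94} uses each colour once, avoiding any monochromatic pair, so W(94, 2) > 94. For {1, ..., 95}, pigeonhole forces two integers of the same colour, which form a monochromatic 2-AP. Hence W(94, 2) = 95.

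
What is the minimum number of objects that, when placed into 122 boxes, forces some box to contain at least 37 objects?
n = (37 − 1)·122 + 1 = 4393

By the generalised pigeonhole principle, to guarantee some box contains ≥ r objects we need more than (r − 1) · k objects total. Threshold: n = (r − 1) · k + 1. With r = 37 and k = 122: n = 36 · 122 + 1 = 4392 + 1 = 4393. For n = 4392 = 36 · 122, we can put exactly 36 objects in every box, avoiding 37 in any single one — so 4393 is tight.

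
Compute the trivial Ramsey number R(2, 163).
R(2, 163) = 163

R(2, k) = k for all k ≥ 2: in a 2-colouring of K_k, either some edge is red (a red K_2) or all edges are blue (a blue K_k). And K_{162} coloured all-blue has no blue K_163, so R(2, 163) > 162. Hence R(2, 163) = 163.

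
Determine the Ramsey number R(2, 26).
R(2, 26) = 26

R(2, k) = k for all k ≥ 2: in a 2-colouring of K_k, either some edge is red (a red K_2) or all edges are blue (a blue K_k). And K_{25} coloured all-blue has no blue K_26, so R(2, 26) > 25. Hence R(2, 26) = 26.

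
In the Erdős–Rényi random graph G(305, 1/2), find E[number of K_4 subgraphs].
E[# K_4] = C(305, 4) · (1/2)^C(4, 2) = 353518180 / 2^6 = 88379545/16 = 5523721.5625

For each 4-subset S of vertices (there are C(305, 4) = 353518180 such S), let X_S = 1 if S induces a K_4 (all C(4, 2) = 6 edges present). Then P(X_S = 1) = (1/2)^6 = 1/64. By linearity of expectation, E[# K_4] = C(305, 4) · (1/2)^6 = 353518180 / 64 = 88379545/16 = 5523721.5625.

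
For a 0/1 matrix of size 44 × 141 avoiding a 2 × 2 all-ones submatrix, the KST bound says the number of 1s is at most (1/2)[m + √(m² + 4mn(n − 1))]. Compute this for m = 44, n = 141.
z(44, 141; 2, 2) ≤ (1/2)[44 + √(44² + 4·44·141·140)] = (1/2)[44 + √3476176] = 954.2253

Kővári–Sós–Turán: let r_1, ..., r_44 be the row sums and z = Σ r_i the total number of 1s. Each pair of columns can share at most one row with both entries 1 (else a 2×2 all-ones block appears), so Σ_i C(r_i, 2) ≤ C(141, 2) = 9870. By convexity Σ_i C(r_i, 2) ≥ 44·C(z/44, 2) = z(z − 44)/(2·44), giving z² − 44z − 44·141·140 ≤ 0 and hence z ≤ (1/2)[44 + √(1936 + 4·868560)] = (1/2)[44 + √3476176] ≈ (1/2)(44 + 1864.4506) = 954.2253.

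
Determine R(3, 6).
R(3, 6) = 18

Lower bound: an explicit 2-colouring of K_{17} (typically a Paley-type or other structured construction) avoids a red K_3 and a blue K_6, showing R(3, 6) > 17.
Upper bound: the simple Erdős–Szekeres recurrence only gives R(3, 6) ≤ 20; the tight bound R(3, 6) ≤ 18 requires a sharper case analysis (or computer search) of 2-colourings of K_{18}.
Hence R(3, 6) = 18.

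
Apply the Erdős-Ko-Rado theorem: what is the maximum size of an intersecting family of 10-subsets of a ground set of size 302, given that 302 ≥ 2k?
max |F| = C(301, 9) = 49533303936090975

The Erdős-Ko-Rado theorem states: for n ≥ 2k, an intersecting family of k-subsets of an n-element set has size at most C(n − 1, k − 1), with equality for 'star' families {A ⊆ [n] : |A| = k, i ∈ A} (fix an element i). For n = 302, k = 10: C(301, 9) = 49533303936090975.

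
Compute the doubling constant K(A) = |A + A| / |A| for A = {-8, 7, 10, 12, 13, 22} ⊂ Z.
K = |A + A| / |A| = 19/6

Enumerate A + A = {a + b : a, b ∈ A}. With |A| = 6, there are |A|^2 = 36 ordered sum pairs; collecting distinct values, A + A = {-16, -1, 2, 4, 5, 14, 17, 19, 20, 22, 23, 24, 25, 26, 29, 32, 34, 35, 44}, so |A + A| = 19. Thus K = 19/6. For comparison, the minimum possible |A + A| over all 6-element sets is 2·6 − 1 = 11 (so min K = 11/6), attained only by arithmetic progressions.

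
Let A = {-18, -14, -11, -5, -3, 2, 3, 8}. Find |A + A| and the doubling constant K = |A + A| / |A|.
K = |A + A| / |A| = 30/8 = 15/4

Enumerate A + A = {a + b : a, b ∈ A}. With |A| = 8, there are |A|^2 = 64 ordered sum pairs; collecting distinct values, A + A = {-36, -32, -29, -28, -25, -23, -22, -21, -19, -17, -16, -15, -14, -12, -11, -10, -9, -8, -6, -3, -2, -1, 0, 3, 4, 5, 6, 10, 11, 16}, so |A + A| = 30. Thus K = 30/8 = 15/4. For comparison, the minimum possible |A + A| over all 8-element sets is 2·8 − 1 = 15 (so min K = 15/8), attained only by arithmetic progressions.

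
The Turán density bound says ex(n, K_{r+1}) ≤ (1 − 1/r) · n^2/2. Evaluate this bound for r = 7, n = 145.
Turán density bound = (6/7) · 145^2/2 = 63075/7 ≈ 9010.7143

Turán's theorem: ex(n, K_{r+1}) is achieved by the complete r-partite Turán graph T(n, r) with parts as balanced as possible, and is at most (1 − 1/r) · n^2/2. For r = 7, n = 145: the density bound is (6/7) · 21025/2 = 63075/7 ≈ 9010.7143. The integer-valued extremum is e(T(145, 7)) = 9010, which is strictly less than the density bound 63075/7 since 7 ∤ 145 (the parts of T(145, 7) cannot all be equal).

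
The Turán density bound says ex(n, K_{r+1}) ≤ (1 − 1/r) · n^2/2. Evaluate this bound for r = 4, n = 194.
Turán density bound = (3/4) · 194^2/2 = 28227/2 ≈ 14113.5

Turán's theorem: ex(n, K_{r+1}) is achieved by the complete r-partite Turán graph T(n, r) with parts as balanced as possible, and is at most (1 − 1/r) · n^2/2. For r = 4, n = 194: the density bound is (3/4) · 37636/2 = 28227/2 ≈ 14113.5. The integer-valued extremum is e(T(194, 4)) = 14113, which is strictly less than the density bound 28227/2 since 4 ∤ 194 (the parts of T(194, 4) cannot all be equal).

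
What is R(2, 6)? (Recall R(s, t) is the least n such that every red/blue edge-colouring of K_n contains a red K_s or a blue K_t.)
R(2, 6) = 6

R(2, k) = k for all k ≥ 2: in a 2-colouring of K_k, either some edge is red (a red K_2) or all edges are blue (a blue K_k). And K_{5} coloured all-blue has no blue K_6, so R(2, 6) > 5. Hence R(2, 6) = 6.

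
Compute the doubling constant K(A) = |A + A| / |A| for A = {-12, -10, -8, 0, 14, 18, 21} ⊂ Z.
K = |A + A| / |A| = 26/7

Enumerate A + A = {a + b : a, b ∈ A}. With |A| = 7, there are |A|^2 = 49 ordered sum pairs; collecting distinct values, A + A = {-24, -22, -20, -18, -16, -12, -10, -8, 0, 2, 4, 6, 8, 9, 10, 11, 13, 14, 18, 21, 28, 32, 35, 36, 39, 42}, so |A + A| = 26. Thus K = 26/7. For comparison, the minimum possible |A + A| over all 7-element sets is 2·7 − 1 = 13 (so min K = 13/7), attained only by arithmetic progressions.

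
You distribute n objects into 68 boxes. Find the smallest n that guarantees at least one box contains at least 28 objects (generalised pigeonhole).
n = (28 − 1)·68 + 1 = 1837

By the generalised pigeonhole principle, to guarantee some box contains ≥ r objects we need more than (r − 1) · k objects total. Threshold: n = (r − 1) · k + 1. With r = 28 and k = 68: n = 27 · 68 + 1 = 1836 + 1 = 1837. For n = 1836 = 27 · 68, we can put exactly 27 objects in every box, avoiding 28 in any single one — so 1837 is tight.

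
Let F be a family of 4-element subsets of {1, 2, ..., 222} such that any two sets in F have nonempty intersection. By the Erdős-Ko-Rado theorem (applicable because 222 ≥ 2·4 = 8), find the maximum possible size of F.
max |F| = C(221, 3) = 1774630

Erdős-Ko-Rado (1961): when n ≥ 2k, max |F| = C(n−1, k−1). The bound is attained by the star {A : i ∈ A} for any fixed i ∈ [n]. Here C(222−1, 4−1) = C(221, 3) = 1774630.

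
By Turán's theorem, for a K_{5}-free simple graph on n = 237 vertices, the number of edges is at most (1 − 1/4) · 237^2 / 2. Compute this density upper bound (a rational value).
Turán density bound = (3/4) · 237^2/2 = 168507/8 ≈ 21063.375

Turán's theorem: ex(n, K_{r+1}) is achieved by the complete r-partite Turán graph T(n, r) with parts as balanced as possible, and is at most (1 − 1/r) · n^2/2. For r = 4, n = 237: the density bound is (3/4) · 56169/2 = 168507/8 ≈ 21063.375. The integer-valued extremum is e(T(237, 4)) = 21063, which is strictly less than the density bound 168507/8 since 4 ∤ 237 (the parts of T(237, 4) cannot all be equal).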